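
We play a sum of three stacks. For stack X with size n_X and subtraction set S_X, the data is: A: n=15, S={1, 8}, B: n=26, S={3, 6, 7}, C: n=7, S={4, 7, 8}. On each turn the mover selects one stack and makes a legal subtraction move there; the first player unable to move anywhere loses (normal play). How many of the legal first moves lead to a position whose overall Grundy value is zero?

1

Stack A, S = {1, 8}:
G(0) = 0
G(1) = mex{0} = 1
G(2) = mex{1} = 0
G(3) = mex{0} = 1
G(4) = mex{1} = 0
G(5) = mex{0} = 1
G(6) = mex{1} = 0
G(7) = mex{0} = 1
G(8) = mex{1,0} = 2
G(9) = mex{2,1} = 0
G(10) = mex{0,0} = 1
G(11) = mex{1,1} = 0
G(12) = mex{0,0} = 1
G(13) = mex{1,1} = 0
G(14) = mex{0,0} = 1
G(15) = mex{1,1} = 0
G_A(15) = 0.
Stack B, S = {3, 6, 7}:
n :  0  1  2  3  4  5  6  7  8  9 10 11 12 13 14 15 16 17 18 19 20 21 22 23 24 25 26
G :  0  0  0  1  1  1  2  2  2  3  0  0  0  1  1  1  2  2  2  3  0  0  0  1  1  1  2
G_B(26) = 2.
Stack C, S = {4, 7, 8}:
G(0) = 0
G(1) = mex{} = 0
G(2) = mex{} = 0
G(3) = mex{} = 0
G(4) = mex{0} = 1
G(5) = mex{0} = 1
G(6) = mex{0} = 1
G(7) = mex{0,0} = 1
G_C(7) = 1.
Combined Grundy value = 0 ⊕ 2 ⊕ 1 = 3.
A winning move leaves total XOR = 0, i.e. changes one component's Grundy value g to g ⊕ X where X is the current total.
Stack A: need g' = 0⊕3 = 3. Options: 15−1→G=1, 15−8→G=1. Hits: 0.
Stack B: need g' = 2⊕3 = 1. Options: 26−3→G=1, 26−6→G=0, 26−7→G=3. Hits: 1.
Stack C: need g' = 1⊕3 = 2. Options: 7−4→G=0, 7−7→G=0. Hits: 0.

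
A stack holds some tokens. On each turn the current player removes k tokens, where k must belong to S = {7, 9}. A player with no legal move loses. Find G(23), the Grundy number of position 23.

G(0) = 0
G(1) = mex{} = 0
G(2) = mex{} = 0
G(3) = mex{} = 0
G(4) = mex{} = 0
G(5) = mex{} = 0
G(6) = mex{} = 0
G(7) = mex{0} = 1
G(8) = mex{0} = 1
G(9) = mex{0,0} = 1
G(10) = mex{0,0} = 1
G(11) = mex{0,0} = 1
G(12) = mex{0,0} = 1
G(13) = mex{0,0} = 1
G(14) = mex{1,0} = 2
G(15) = mex{1,0} = 2
G(16) = mex{1,1} = 0
G(17) = mex{1,1} = 0
G(18) = mex{1,1} = 0
G(19) = mex{1,1} = 0
G(20) = mex{1,1} = 0
G(21) = mex{2,1} = 0
G(22) = mex{2,1} = 0
G(23) = mex{0,2} = 1

1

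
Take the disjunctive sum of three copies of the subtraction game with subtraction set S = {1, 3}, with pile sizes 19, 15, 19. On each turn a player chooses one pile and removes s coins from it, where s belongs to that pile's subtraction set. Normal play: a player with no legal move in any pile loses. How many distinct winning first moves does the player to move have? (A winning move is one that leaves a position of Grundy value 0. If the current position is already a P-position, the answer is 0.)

6

All piles use S = {1, 3}:
G(0) = 0
G(1) = mex{0} = 1
G(2) = mex{1} = 0
G(3) = mex{0,0} = 1
G(4) = mex{1,1} = 0
G(5) = mex{0,0} = 1
G(6) = mex{1,1} = 0
G(7) = mex{0,0} = 1
G(8) = mex{1,1} = 0
G(9) = mex{0,0} = 1
G(10) = mex{1,1} = 0
G(11) = mex{0,0} = 1
G(12) = mex{1,1} = 0
G(13) = mex{0,0} = 1
G(14) = mex{1,1} = 0
G(15) = mex{0,0} = 1
G(16) = mex{1,1} = 0
G(17) = mex{0,0} = 1
G(18) = mex{1,1} = 0
G(19) = mex{0,0} = 1
Pile A: G(19) = 1.
Pile B: G(15) = 1.
Pile C: G(19) = 1.
Combined Grundy value = 1 ⊕ 1 ⊕ 1 = 1.
A winning move leaves total XOR = 0, i.e. changes one component's Grundy value g to g ⊕ X where X is the current total.
Pile A: need g' = 1⊕1 = 0. Options: 19−1→G=0, 19−3→G=0. Hits: 2.
Pile B: need g' = 1⊕1 = 0. Options: 15−1→G=0, 15−3→G=0. Hits: 2.
Pile C: need g' = 1⊕1 = 0. Options: 19−1→G=0, 19−3→G=0. Hits: 2.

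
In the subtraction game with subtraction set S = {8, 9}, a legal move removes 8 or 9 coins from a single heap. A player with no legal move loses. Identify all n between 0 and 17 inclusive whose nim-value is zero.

n :  0  1  2  3  4  5  6  7  8  9 10 11 12 13 14 15 16 17
G :  0  0  0  0  0  0  0  0  1  1  1  1  1  1  1  1  2  0
P-positions are exactly the n with G(n) = 0.

0, 1, 2, 3, 4, 5, 6, 7, 17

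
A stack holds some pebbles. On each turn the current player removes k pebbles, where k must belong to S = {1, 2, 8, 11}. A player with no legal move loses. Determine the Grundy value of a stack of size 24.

n :  0  1  2  3  4  5  6  7  8  9 10 11 12 13 14 15 16 17 18 19 20 21 22 23 24
G :  0  1  2  0  1  2  0  1  2  0  1  2  0  1  2  0  1  2  0  1  2  0  1  2  0

0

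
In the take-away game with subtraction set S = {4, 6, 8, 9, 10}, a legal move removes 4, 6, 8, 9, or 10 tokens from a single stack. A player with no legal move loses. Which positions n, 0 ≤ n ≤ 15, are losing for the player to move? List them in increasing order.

0, 1, 2, 3, 14, 15

G(0) = 0
G(1) = mex{} = 0
G(2) = mex{} = 0
G(3) = mex{} = 0
G(4) = mex{0} = 1
G(5) = mex{0} = 1
G(6) = mex{0,0} = 1
G(7) = mex{0,0} = 1
G(8) = mex{1,0,0} = 2
G(9) = mex{1,0,0,0} = 2
G(10) = mex{1,1,0,0,0} = 2
G(11) = mex{1,1,0,0,0} = 2
G(12) = mex{2,1,1,0,0} = 3
G(13) = mex{2,1,1,1,0} = 3
G(14) = mex{2,2,1,1,1} = 0
G(15) = mex{2,2,1,1,1} = 0
P-positions are exactly the n with G(n) = 0.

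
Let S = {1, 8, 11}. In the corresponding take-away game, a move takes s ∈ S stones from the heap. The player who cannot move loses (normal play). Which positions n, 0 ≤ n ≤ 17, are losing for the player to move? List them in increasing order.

0, 2, 4, 6, 9, 16

G(0) = 0
G(1) = mex{0} = 1
G(2) = mex{1} = 0
G(3) = mex{0} = 1
G(4) = mex{1} = 0
G(5) = mex{0} = 1
G(6) = mex{1} = 0
G(7) = mex{0} = 1
G(8) = mex{1,0} = 2
G(9) = mex{2,1} = 0
G(10) = mex{0,0} = 1
G(11) = mex{1,1,0} = 2
G(12) = mex{2,0,1} = 3
G(13) = mex{3,1,0} = 2
G(14) = mex{2,0,1} = 3
G(15) = mex{3,1,0} = 2
G(16) = mex{2,2,1} = 0
G(17) = mex{0,0,0} = 1
P-positions are exactly the n with G(n) = 0.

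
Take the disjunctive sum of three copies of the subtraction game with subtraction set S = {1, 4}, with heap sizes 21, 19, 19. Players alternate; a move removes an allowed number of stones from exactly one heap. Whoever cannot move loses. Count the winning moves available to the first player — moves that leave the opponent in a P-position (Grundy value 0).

2

All heaps use S = {1, 4}:
n :  0  1  2  3  4  5  6  7  8  9 10 11 12 13 14 15 16 17 18 19 20 21
G :  0  1  0  1  2  0  1  0  1  2  0  1  0  1  2  0  1  0  1  2  0  1
Heap A: G(21) = 1.
Heap B: G(19) = 2.
Heap C: G(19) = 2.
Combined Grundy value = 1 ⊕ 2 ⊕ 2 = 1.
A winning move leaves total XOR = 0, i.e. changes one component's Grundy value g to g ⊕ X where X is the current total.
Heap A: need g' = 1⊕1 = 0. Options: 21−1→G=0, 21−4→G=0. Hits: 2.
Heap B: need g' = 2⊕1 = 3. Options: 19−1→G=1, 19−4→G=0. Hits: 0.
Heap C: need g' = 2⊕1 = 3. Options: 19−1→G=1, 19−4→G=0. Hits: 0.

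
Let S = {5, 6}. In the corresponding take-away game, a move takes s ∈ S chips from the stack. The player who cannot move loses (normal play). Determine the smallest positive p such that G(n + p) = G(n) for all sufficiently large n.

G(0) = 0
G(1) = mex{} = 0
G(2) = mex{} = 0
G(3) = mex{} = 0
G(4) = mex{} = 0
G(5) = mex{0} = 1
G(6) = mex{0,0} = 1
G(7) = mex{0,0} = 1
G(8) = mex{0,0} = 1
G(9) = mex{0,0} = 1
G(10) = mex{1,0} = 2
G(11) = mex{1,1} = 0
G(12) = mex{1,1} = 0
G(13) = mex{1,1} = 0
G(14) = mex{1,1} = 0
G(15) = mex{2,1} = 0
G(16) = mex{0,2} = 1
G(17) = mex{0,0} = 1
G(18) = mex{0,0} = 1
G(19) = mex{0,0} = 1
G(20) = mex{0,0} = 1
G(21) = mex{1,0} = 2
G(22) = mex{1,1} = 0
G(23) = mex{1,1} = 0
G(n+11) = G(n) holds for n = 0,…,5 (a full window of length max(S) = 6), so the sequence is purely periodic with period 11.

11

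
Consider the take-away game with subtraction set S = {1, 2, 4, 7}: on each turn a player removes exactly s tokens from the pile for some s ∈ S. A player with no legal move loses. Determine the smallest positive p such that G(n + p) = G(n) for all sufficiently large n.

3

n :  0  1  2  3  4  5  6  7  8  9 10 11 12 13 14
G :  0  1  2  0  1  2  0  1  2  0  1  2  0  1  2
G(n+3) = G(n) holds for n = 0,…,6 (a full window of length max(S) = 7), so the sequence is purely periodic with period 3.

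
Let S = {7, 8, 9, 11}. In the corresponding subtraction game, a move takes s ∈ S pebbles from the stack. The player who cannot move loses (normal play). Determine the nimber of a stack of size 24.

0

G(0) = 0
G(1) = mex{} = 0
G(2) = mex{} = 0
G(3) = mex{} = 0
G(4) = mex{} = 0
G(5) = mex{} = 0
G(6) = mex{} = 0
G(7) = mex{0} = 1
G(8) = mex{0,0} = 1
G(9) = mex{0,0,0} = 1
G(10) = mex{0,0,0} = 1
G(11) = mex{0,0,0,0} = 1
G(12) = mex{0,0,0,0} = 1
G(13) = mex{0,0,0,0} = 1
G(14) = mex{1,0,0,0} = 2
G(15) = mex{1,1,0,0} = 2
G(16) = mex{1,1,1,0} = 2
G(17) = mex{1,1,1,0} = 2
G(18) = mex{1,1,1,1} = 0
G(19) = mex{1,1,1,1} = 0
G(20) = mex{1,1,1,1} = 0
G(21) = mex{2,1,1,1} = 0
G(22) = mex{2,2,1,1} = 0
G(23) = mex{2,2,2,1} = 0
G(24) = mex{2,2,2,1} = 0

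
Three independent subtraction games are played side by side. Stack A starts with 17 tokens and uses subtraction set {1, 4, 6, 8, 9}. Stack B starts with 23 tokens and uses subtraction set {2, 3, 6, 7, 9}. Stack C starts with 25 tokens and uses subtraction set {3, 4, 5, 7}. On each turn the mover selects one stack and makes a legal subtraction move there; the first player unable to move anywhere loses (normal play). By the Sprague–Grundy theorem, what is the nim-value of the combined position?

Stack A, S = {1, 4, 6, 8, 9}:
n :  0  1  2  3  4  5  6  7  8  9 10 11 12 13 14 15 16 17
G :  0  1  0  1  2  0  1  0  1  2  3  2  0  1  2  3  2  0
G_A(17) = 0.
Stack B, S = {2, 3, 6, 7, 9}:
n :  0  1  2  3  4  5  6  7  8  9 10 11 12 13 14 15 16 17 18 19 20 21 22 23
G :  0  0  1  1  2  0  3  1  2  2  3  3  4  0  5  1  4  0  0  1  1  2  2  3
G_B(23) = 3.
Stack C, S = {3, 4, 5, 7}:
G(0) = 0
G(1) = mex{} = 0
G(2) = mex{} = 0
G(3) = mex{0} = 1
G(4) = mex{0,0} = 1
G(5) = mex{0,0,0} = 1
G(6) = mex{1,0,0} = 2
G(7) = mex{1,1,0,0} = 2
G(8) = mex{1,1,1,0} = 2
G(9) = mex{2,1,1,0} = 3
G(10) = mex{2,2,1,1} = 0
G(11) = mex{2,2,2,1} = 0
G(12) = mex{3,2,2,1} = 0
G(13) = mex{0,3,2,2} = 1
G(14) = mex{0,0,3,2} = 1
G(15) = mex{0,0,0,2} = 1
G(16) = mex{1,0,0,3} = 2
G(17) = mex{1,1,0,0} = 2
G(18) = mex{1,1,1,0} = 2
G(19) = mex{2,1,1,0} = 3
G(20) = mex{2,2,1,1} = 0
G(21) = mex{2,2,2,1} = 0
G(22) = mex{3,2,2,1} = 0
G(23) = mex{0,3,2,2} = 1
G(24) = mex{0,0,3,2} = 1
G(25) = mex{0,0,0,2} = 1
G_C(25) = 1.
Combined Grundy value = 0 ⊕ 3 ⊕ 1 = 2.

2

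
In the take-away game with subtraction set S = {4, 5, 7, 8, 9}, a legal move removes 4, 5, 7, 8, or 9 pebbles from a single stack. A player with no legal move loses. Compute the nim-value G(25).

G(0) = 0
G(1) = mex{} = 0
G(2) = mex{} = 0
G(3) = mex{} = 0
G(4) = mex{0} = 1
G(5) = mex{0,0} = 1
G(6) = mex{0,0} = 1
G(7) = mex{0,0,0} = 1
G(8) = mex{1,0,0,0} = 2
G(9) = mex{1,1,0,0,0} = 2
G(10) = mex{1,1,0,0,0} = 2
G(11) = mex{1,1,1,0,0} = 2
G(12) = mex{2,1,1,1,0} = 3
G(13) = mex{2,2,1,1,1} = 0
G(14) = mex{2,2,1,1,1} = 0
G(15) = mex{2,2,2,1,1} = 0
G(16) = mex{3,2,2,2,1} = 0
G(17) = mex{0,3,2,2,2} = 1
G(18) = mex{0,0,2,2,2} = 1
G(19) = mex{0,0,3,2,2} = 1
G(20) = mex{0,0,0,3,2} = 1
G(21) = mex{1,0,0,0,3} = 2
G(22) = mex{1,1,0,0,0} = 2
G(23) = mex{1,1,0,0,0} = 2
G(24) = mex{1,1,1,0,0} = 2
G(25) = mex{2,1,1,1,0} = 3

3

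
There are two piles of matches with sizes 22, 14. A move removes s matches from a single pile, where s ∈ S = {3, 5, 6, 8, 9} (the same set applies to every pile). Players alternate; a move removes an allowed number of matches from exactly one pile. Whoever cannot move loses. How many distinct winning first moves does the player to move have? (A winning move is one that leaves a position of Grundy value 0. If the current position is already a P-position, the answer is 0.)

All piles use S = {3, 5, 6, 8, 9}:
G(0) = 0
G(1) = mex{} = 0
G(2) = mex{} = 0
G(3) = mex{0} = 1
G(4) = mex{0} = 1
G(5) = mex{0,0} = 1
G(6) = mex{1,0,0} = 2
G(7) = mex{1,0,0} = 2
G(8) = mex{1,1,0,0} = 2
G(9) = mex{2,1,1,0,0} = 3
G(10) = mex{2,1,1,0,0} = 3
G(11) = mex{2,2,1,1,0} = 3
G(12) = mex{3,2,2,1,1} = 0
G(13) = mex{3,2,2,1,1} = 0
G(14) = mex{3,3,2,2,1} = 0
G(15) = mex{0,3,3,2,2} = 1
G(16) = mex{0,3,3,2,2} = 1
G(17) = mex{0,0,3,3,2} = 1
G(18) = mex{1,0,0,3,3} = 2
G(19) = mex{1,0,0,3,3} = 2
G(20) = mex{1,1,0,0,3} = 2
G(21) = mex{2,1,1,0,0} = 3
G(22) = mex{2,1,1,0,0} = 3
Pile A: G(22) = 3.
Pile B: G(14) = 0.
Combined Grundy value = 3 ⊕ 0 = 3.
A winning move leaves total XOR = 0, i.e. changes one component's Grundy value g to g ⊕ X where X is the current total.
Pile A: need g' = 3⊕3 = 0. Options: 22−3→G=2, 22−5→G=1, 22−6→G=1, 22−8→G=0, 22−9→G=0. Hits: 2.
Pile B: need g' = 0⊕3 = 3. Options: 14−3→G=3, 14−5→G=3, 14−6→G=2, 14−8→G=2, 14−9→G=1. Hits: 2.

4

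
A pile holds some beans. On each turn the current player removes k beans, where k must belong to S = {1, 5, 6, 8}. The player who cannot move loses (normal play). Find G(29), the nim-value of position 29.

n :  0  1  2  3  4  5  6  7  8  9 10 11 12 13 14 15 16 17 18 19 20 21 22 23 24 25 26 27 28 29
G :  0  1  0  1  0  1  2  3  2  3  2  0  1  0  1  0  1  2  3  2  3  2  0  1  0  1  0  1  2  3

3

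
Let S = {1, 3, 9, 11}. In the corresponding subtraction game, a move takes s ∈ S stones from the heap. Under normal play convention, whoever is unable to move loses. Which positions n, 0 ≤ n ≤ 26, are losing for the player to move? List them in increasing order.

G(0) = 0
G(1) = mex{0} = 1
G(2) = mex{1} = 0
G(3) = mex{0,0} = 1
G(4) = mex{1,1} = 0
G(5) = mex{0,0} = 1
G(6) = mex{1,1} = 0
G(7) = mex{0,0} = 1
G(8) = mex{1,1} = 0
G(9) = mex{0,0,0} = 1
G(10) = mex{1,1,1} = 0
G(11) = mex{0,0,0,0} = 1
G(12) = mex{1,1,1,1} = 0
G(13) = mex{0,0,0,0} = 1
G(14) = mex{1,1,1,1} = 0
G(15) = mex{0,0,0,0} = 1
G(16) = mex{1,1,1,1} = 0
G(17) = mex{0,0,0,0} = 1
G(18) = mex{1,1,1,1} = 0
G(19) = mex{0,0,0,0} = 1
G(20) = mex{1,1,1,1} = 0
G(21) = mex{0,0,0,0} = 1
G(22) = mex{1,1,1,1} = 0
G(23) = mex{0,0,0,0} = 1
G(24) = mex{1,1,1,1} = 0
G(25) = mex{0,0,0,0} = 1
G(26) = mex{1,1,1,1} = 0
P-positions are exactly the n with G(n) = 0.

0, 2, 4, 6, 8, 10, 12, 14, 16, 18, 20, 22, 24, 26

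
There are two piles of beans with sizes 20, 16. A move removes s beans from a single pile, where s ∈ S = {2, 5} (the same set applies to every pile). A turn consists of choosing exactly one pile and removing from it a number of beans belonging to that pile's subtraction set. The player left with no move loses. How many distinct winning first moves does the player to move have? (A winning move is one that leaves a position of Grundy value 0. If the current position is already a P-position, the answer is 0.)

All piles use S = {2, 5}:
n :  0  1  2  3  4  5  6  7  8  9 10 11 12 13 14 15 16 17 18 19 20
G :  0  0  1  1  0  2  1  0  0  1  1  0  2  1  0  0  1  1  0  2  1
Pile A: G(20) = 1.
Pile B: G(16) = 1.
Combined Grundy value = 1 ⊕ 1 = 0.
A winning move leaves total XOR = 0, i.e. changes one component's Grundy value g to g ⊕ X where X is the current total.
Pile A: target g' = 1⊕0 = 1, but every legal move changes the Grundy value (mex property), so 0 moves.
Pile B: target g' = 1⊕0 = 1, but every legal move changes the Grundy value (mex property), so 0 moves.

0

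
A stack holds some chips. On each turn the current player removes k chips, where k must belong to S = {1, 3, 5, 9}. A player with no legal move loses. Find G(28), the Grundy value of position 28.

0

G(0) = 0
G(1) = mex{0} = 1
G(2) = mex{1} = 0
G(3) = mex{0,0} = 1
G(4) = mex{1,1} = 0
G(5) = mex{0,0,0} = 1
G(6) = mex{1,1,1} = 0
G(7) = mex{0,0,0} = 1
G(8) = mex{1,1,1} = 0
G(9) = mex{0,0,0,0} = 1
G(10) = mex{1,1,1,1} = 0
G(11) = mex{0,0,0,0} = 1
G(12) = mex{1,1,1,1} = 0
G(13) = mex{0,0,0,0} = 1
G(14) = mex{1,1,1,1} = 0
G(15) = mex{0,0,0,0} = 1
G(16) = mex{1,1,1,1} = 0
G(17) = mex{0,0,0,0} = 1
G(18) = mex{1,1,1,1} = 0
G(19) = mex{0,0,0,0} = 1
G(20) = mex{1,1,1,1} = 0
G(21) = mex{0,0,0,0} = 1
G(22) = mex{1,1,1,1} = 0
G(23) = mex{0,0,0,0} = 1
G(24) = mex{1,1,1,1} = 0
G(25) = mex{0,0,0,0} = 1
G(26) = mex{1,1,1,1} = 0
G(27) = mex{0,0,0,0} = 1
G(28) = mex{1,1,1,1} = 0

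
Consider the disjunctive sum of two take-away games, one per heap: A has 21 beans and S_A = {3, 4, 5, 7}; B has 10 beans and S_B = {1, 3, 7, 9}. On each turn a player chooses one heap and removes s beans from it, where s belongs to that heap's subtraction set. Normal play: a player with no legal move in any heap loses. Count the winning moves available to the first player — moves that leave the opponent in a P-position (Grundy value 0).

0

Heap A, S = {3, 4, 5, 7}:
G(0) = 0
G(1) = mex{} = 0
G(2) = mex{} = 0
G(3) = mex{0} = 1
G(4) = mex{0,0} = 1
G(5) = mex{0,0,0} = 1
G(6) = mex{1,0,0} = 2
G(7) = mex{1,1,0,0} = 2
G(8) = mex{1,1,1,0} = 2
G(9) = mex{2,1,1,0} = 3
G(10) = mex{2,2,1,1} = 0
G(11) = mex{2,2,2,1} = 0
G(12) = mex{3,2,2,1} = 0
G(13) = mex{0,3,2,2} = 1
G(14) = mex{0,0,3,2} = 1
G(15) = mex{0,0,0,2} = 1
G(16) = mex{1,0,0,3} = 2
G(17) = mex{1,1,0,0} = 2
G(18) = mex{1,1,1,0} = 2
G(19) = mex{2,1,1,0} = 3
G(20) = mex{2,2,1,1} = 0
G(21) = mex{2,2,2,1} = 0
G_A(21) = 0.
Heap B, S = {1, 3, 7, 9}:
G(0) = 0
G(1) = mex{0} = 1
G(2) = mex{1} = 0
G(3) = mex{0,0} = 1
G(4) = mex{1,1} = 0
G(5) = mex{0,0} = 1
G(6) = mex{1,1} = 0
G(7) = mex{0,0,0} = 1
G(8) = mex{1,1,1} = 0
G(9) = mex{0,0,0,0} = 1
G(10) = mex{1,1,1,1} = 0
G_B(10) = 0.
Combined Grundy value = 0 ⊕ 0 = 0.
A winning move leaves total XOR = 0, i.e. changes one component's Grundy value g to g ⊕ X where X is the current total.
Heap A: target g' = 0⊕0 = 0, but every legal move changes the Grundy value (mex property), so 0 moves.
Heap B: target g' = 0⊕0 = 0, but every legal move changes the Grundy value (mex property), so 0 moves.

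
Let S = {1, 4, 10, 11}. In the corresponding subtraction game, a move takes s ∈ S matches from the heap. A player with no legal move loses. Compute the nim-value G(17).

n :  0  1  2  3  4  5  6  7  8  9 10 11 12 13 14 15 16 17
G :  0  1  0  1  2  0  1  0  1  2  3  2  3  4  0  1  2  3

3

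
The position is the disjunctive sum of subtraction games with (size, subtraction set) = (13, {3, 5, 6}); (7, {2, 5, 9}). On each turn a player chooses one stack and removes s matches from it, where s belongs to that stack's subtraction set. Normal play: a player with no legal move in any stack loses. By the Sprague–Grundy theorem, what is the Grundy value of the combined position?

Stack A, S = {3, 5, 6}:
n :  0  1  2  3  4  5  6  7  8  9 10 11 12 13
G :  0  0  0  1  1  1  2  2  2  0  0  0  1  1
G_A(13) = 1.
Stack B, S = {2, 5, 9}:
G(0) = 0
G(1) = mex{} = 0
G(2) = mex{0} = 1
G(3) = mex{0} = 1
G(4) = mex{1} = 0
G(5) = mex{1,0} = 2
G(6) = mex{0,0} = 1
G(7) = mex{2,1} = 0
G_B(7) = 0.
Combined Grundy value = 1 ⊕ 0 = 1.

1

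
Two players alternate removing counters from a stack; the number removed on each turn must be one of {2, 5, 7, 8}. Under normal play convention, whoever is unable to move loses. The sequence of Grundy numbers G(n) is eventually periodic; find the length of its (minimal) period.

G(0) = 0
G(1) = mex{} = 0
G(2) = mex{0} = 1
G(3) = mex{0} = 1
G(4) = mex{1} = 0
G(5) = mex{1,0} = 2
G(6) = mex{0,0} = 1
G(7) = mex{2,1,0} = 3
G(8) = mex{1,1,0,0} = 2
G(9) = mex{3,0,1,0} = 2
G(10) = mex{2,2,1,1} = 0
G(11) = mex{2,1,0,1} = 3
G(12) = mex{0,3,2,0} = 1
G(13) = mex{3,2,1,2} = 0
G(14) = mex{1,2,3,1} = 0
G(15) = mex{0,0,2,3} = 1
G(16) = mex{0,3,2,2} = 1
G(17) = mex{1,1,0,2} = 3
G(18) = mex{1,0,3,0} = 2
G(19) = mex{3,0,1,3} = 2
G(20) = mex{2,1,0,1} = 3
G(21) = mex{2,1,0,0} = 3
G(22) = mex{3,3,1,0} = 2
G(23) = mex{3,2,1,1} = 0
G(24) = mex{2,2,3,1} = 0
G(25) = mex{0,3,2,3} = 1
G(26) = mex{0,3,2,2} = 1
G(27) = mex{1,2,3,2} = 0
G(28) = mex{1,0,3,3} = 2
G(29) = mex{0,0,2,3} = 1
G(30) = mex{2,1,0,2} = 3
G(31) = mex{1,1,0,0} = 2
G(32) = mex{3,0,1,0} = 2
G(33) = mex{2,2,1,1} = 0
G(34) = mex{2,1,0,1} = 3
G(35) = mex{0,3,2,0} = 1
G(36) = mex{3,2,1,2} = 0
G(37) = mex{1,2,3,1} = 0
G(38) = mex{0,0,2,3} = 1
G(39) = mex{0,3,2,2} = 1
G(40) = mex{1,1,0,2} = 3
G(41) = mex{1,0,3,0} = 2
G(42) = mex{3,0,1,3} = 2
G(43) = mex{2,1,0,1} = 3
G(44) = mex{2,1,0,0} = 3
G(45) = mex{3,3,1,0} = 2
G(46) = mex{3,2,1,1} = 0
G(47) = mex{2,2,3,1} = 0
G(n+23) = G(n) holds for n = 0,…,7 (a full window of length max(S) = 8), so the sequence is purely periodic with period 23.

23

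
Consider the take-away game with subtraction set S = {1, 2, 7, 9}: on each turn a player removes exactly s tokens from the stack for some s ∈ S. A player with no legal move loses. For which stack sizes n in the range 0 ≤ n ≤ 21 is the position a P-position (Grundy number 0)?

n :  0  1  2  3  4  5  6  7  8  9 10 11 12 13 14 15 16 17 18 19 20 21
G :  0  1  2  0  1  2  0  1  2  3  4  0  1  2  0  1  2  0  1  2  3  4
P-positions are exactly the n with G(n) = 0.

0, 3, 6, 11, 14, 17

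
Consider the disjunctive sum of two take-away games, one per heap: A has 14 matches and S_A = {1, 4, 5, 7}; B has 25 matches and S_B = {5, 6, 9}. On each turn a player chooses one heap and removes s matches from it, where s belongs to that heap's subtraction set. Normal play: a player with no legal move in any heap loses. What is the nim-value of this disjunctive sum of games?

0

Heap A, S = {1, 4, 5, 7}:
n :  0  1  2  3  4  5  6  7  8  9 10 11 12 13 14
G :  0  1  0  1  2  3  2  3  0  1  0  1  2  3  2
G_A(14) = 2.
Heap B, S = {5, 6, 9}:
n :  0  1  2  3  4  5  6  7  8  9 10 11 12 13 14 15 16 17 18 19 20 21 22 23 24 25
G :  0  0  0  0  0  1  1  1  1  1  2  2  2  2  0  0  0  0  0  1  1  1  1  1  2  2
G_B(25) = 2.
Combined Grundy value = 2 ⊕ 2 = 0.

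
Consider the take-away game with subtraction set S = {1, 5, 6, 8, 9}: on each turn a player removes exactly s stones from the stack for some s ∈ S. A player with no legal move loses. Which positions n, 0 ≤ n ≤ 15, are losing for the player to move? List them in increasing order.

0, 2, 4, 14

n :  0  1  2  3  4  5  6  7  8  9 10 11 12 13 14 15
G :  0  1  0  1  0  1  2  3  2  3  2  3  4  5  0  1
P-positions are exactly the n with G(n) = 0.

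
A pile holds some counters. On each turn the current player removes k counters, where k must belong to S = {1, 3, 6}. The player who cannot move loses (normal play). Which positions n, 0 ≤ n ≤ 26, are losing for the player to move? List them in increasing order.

n :  0  1  2  3  4  5  6  7  8  9 10 11 12 13 14 15 16 17 18 19 20 21 22 23 24 25 26
G :  0  1  0  1  0  1  2  3  2  0  1  0  1  0  1  2  3  2  0  1  0  1  0  1  2  3  2
P-positions are exactly the n with G(n) = 0.

0, 2, 4, 9, 11, 13, 18, 20, 22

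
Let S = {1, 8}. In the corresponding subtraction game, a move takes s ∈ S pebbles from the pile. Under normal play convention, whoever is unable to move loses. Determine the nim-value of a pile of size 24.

0

n :  0  1  2  3  4  5  6  7  8  9 10 11 12 13 14 15 16 17 18 19 20 21 22 23 24
G :  0  1  0  1  0  1  0  1  2  0  1  0  1  0  1  0  1  2  0  1  0  1  0  1  0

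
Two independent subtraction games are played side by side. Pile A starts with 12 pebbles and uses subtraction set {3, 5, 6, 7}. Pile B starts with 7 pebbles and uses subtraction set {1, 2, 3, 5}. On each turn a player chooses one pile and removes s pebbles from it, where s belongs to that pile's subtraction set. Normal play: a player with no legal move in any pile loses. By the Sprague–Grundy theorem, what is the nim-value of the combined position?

3

Pile A, S = {3, 5, 6, 7}:
n :  0  1  2  3  4  5  6  7  8  9 10 11 12
G :  0  0  0  1  1  1  2  2  2  3  0  0  0
G_A(12) = 0.
Pile B, S = {1, 2, 3, 5}:
n : 0 1 2 3 4 5 6 7
G : 0 1 2 3 0 1 2 3
G_B(7) = 3.
Combined Grundy value = 0 ⊕ 3 = 3.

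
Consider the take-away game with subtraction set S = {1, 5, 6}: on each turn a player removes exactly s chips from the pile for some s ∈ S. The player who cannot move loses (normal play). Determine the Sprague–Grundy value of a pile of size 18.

G(0) = 0
G(1) = mex{0} = 1
G(2) = mex{1} = 0
G(3) = mex{0} = 1
G(4) = mex{1} = 0
G(5) = mex{0,0} = 1
G(6) = mex{1,1,0} = 2
G(7) = mex{2,0,1} = 3
G(8) = mex{3,1,0} = 2
G(9) = mex{2,0,1} = 3
G(10) = mex{3,1,0} = 2
G(11) = mex{2,2,1} = 0
G(12) = mex{0,3,2} = 1
G(13) = mex{1,2,3} = 0
G(14) = mex{0,3,2} = 1
G(15) = mex{1,2,3} = 0
G(16) = mex{0,0,2} = 1
G(17) = mex{1,1,0} = 2
G(18) = mex{2,0,1} = 3

3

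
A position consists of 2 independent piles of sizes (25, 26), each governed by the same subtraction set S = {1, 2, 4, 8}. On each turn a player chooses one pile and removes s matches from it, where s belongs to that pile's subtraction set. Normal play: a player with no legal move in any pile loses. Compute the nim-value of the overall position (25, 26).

All piles use S = {1, 2, 4, 8}:
G(0) = 0
G(1) = mex{0} = 1
G(2) = mex{1,0} = 2
G(3) = mex{2,1} = 0
G(4) = mex{0,2,0} = 1
G(5) = mex{1,0,1} = 2
G(6) = mex{2,1,2} = 0
G(7) = mex{0,2,0} = 1
G(8) = mex{1,0,1,0} = 2
G(9) = mex{2,1,2,1} = 0
G(10) = mex{0,2,0,2} = 1
G(11) = mex{1,0,1,0} = 2
G(12) = mex{2,1,2,1} = 0
G(13) = mex{0,2,0,2} = 1
G(14) = mex{1,0,1,0} = 2
G(15) = mex{2,1,2,1} = 0
G(16) = mex{0,2,0,2} = 1
G(17) = mex{1,0,1,0} = 2
G(18) = mex{2,1,2,1} = 0
G(19) = mex{0,2,0,2} = 1
G(20) = mex{1,0,1,0} = 2
G(21) = mex{2,1,2,1} = 0
G(22) = mex{0,2,0,2} = 1
G(23) = mex{1,0,1,0} = 2
G(24) = mex{2,1,2,1} = 0
G(25) = mex{0,2,0,2} = 1
G(26) = mex{1,0,1,0} = 2
Pile A: G(25) = 1.
Pile B: G(26) = 2.
Combined Grundy value = 1 ⊕ 2 = 3.

3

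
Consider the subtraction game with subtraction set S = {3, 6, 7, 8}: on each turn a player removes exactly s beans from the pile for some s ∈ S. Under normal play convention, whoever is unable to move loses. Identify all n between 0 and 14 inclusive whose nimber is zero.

0, 1, 2, 11, 12, 13

n :  0  1  2  3  4  5  6  7  8  9 10 11 12 13 14
G :  0  0  0  1  1  1  2  2  2  3  3  0  0  0  1
P-positions are exactly the n with G(n) = 0.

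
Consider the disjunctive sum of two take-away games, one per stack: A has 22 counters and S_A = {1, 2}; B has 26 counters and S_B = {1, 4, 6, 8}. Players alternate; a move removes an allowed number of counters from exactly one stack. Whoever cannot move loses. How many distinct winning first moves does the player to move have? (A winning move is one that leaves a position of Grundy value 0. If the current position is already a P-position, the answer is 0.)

Stack A, S = {1, 2}:
G(0) = 0
G(1) = mex{0} = 1
G(2) = mex{1,0} = 2
G(3) = mex{2,1} = 0
G(4) = mex{0,2} = 1
G(5) = mex{1,0} = 2
G(6) = mex{2,1} = 0
G(7) = mex{0,2} = 1
G(8) = mex{1,0} = 2
G(9) = mex{2,1} = 0
G(10) = mex{0,2} = 1
G(11) = mex{1,0} = 2
G(12) = mex{2,1} = 0
G(13) = mex{0,2} = 1
G(14) = mex{1,0} = 2
G(15) = mex{2,1} = 0
G(16) = mex{0,2} = 1
G(17) = mex{1,0} = 2
G(18) = mex{2,1} = 0
G(19) = mex{0,2} = 1
G(20) = mex{1,0} = 2
G(21) = mex{2,1} = 0
G(22) = mex{0,2} = 1
G_A(22) = 1.
Stack B, S = {1, 4, 6, 8}:
n :  0  1  2  3  4  5  6  7  8  9 10 11 12 13 14 15 16 17 18 19 20 21 22 23 24 25 26
G :  0  1  0  1  2  0  1  0  1  2  3  2  0  1  0  1  2  0  1  0  1  2  3  2  0  1  0
G_B(26) = 0.
Combined Grundy value = 1 ⊕ 0 = 1.
A winning move leaves total XOR = 0, i.e. changes one component's Grundy value g to g ⊕ X where X is the current total.
Stack A: need g' = 1⊕1 = 0. Options: 22−1→G=0, 22−2→G=2. Hits: 1.
Stack B: need g' = 0⊕1 = 1. Options: 26−1→G=1, 26−4→G=3, 26−6→G=1, 26−8→G=1. Hits: 3.

4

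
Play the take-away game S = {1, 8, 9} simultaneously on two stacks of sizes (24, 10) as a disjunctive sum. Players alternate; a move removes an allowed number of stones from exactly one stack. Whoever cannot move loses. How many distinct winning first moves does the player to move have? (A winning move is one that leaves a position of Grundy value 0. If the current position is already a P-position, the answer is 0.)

All stacks use S = {1, 8, 9}:
G(0) = 0
G(1) = mex{0} = 1
G(2) = mex{1} = 0
G(3) = mex{0} = 1
G(4) = mex{1} = 0
G(5) = mex{0} = 1
G(6) = mex{1} = 0
G(7) = mex{0} = 1
G(8) = mex{1,0} = 2
G(9) = mex{2,1,0} = 3
G(10) = mex{3,0,1} = 2
G(11) = mex{2,1,0} = 3
G(12) = mex{3,0,1} = 2
G(13) = mex{2,1,0} = 3
G(14) = mex{3,0,1} = 2
G(15) = mex{2,1,0} = 3
G(16) = mex{3,2,1} = 0
G(17) = mex{0,3,2} = 1
G(18) = mex{1,2,3} = 0
G(19) = mex{0,3,2} = 1
G(20) = mex{1,2,3} = 0
G(21) = mex{0,3,2} = 1
G(22) = mex{1,2,3} = 0
G(23) = mex{0,3,2} = 1
G(24) = mex{1,0,3} = 2
Stack A: G(24) = 2.
Stack B: G(10) = 2.
Combined Grundy value = 2 ⊕ 2 = 0.
A winning move leaves total XOR = 0, i.e. changes one component's Grundy value g to g ⊕ X where X is the current total.
Stack A: target g' = 2⊕0 = 2, but every legal move changes the Grundy value (mex property), so 0 moves.
Stack B: target g' = 2⊕0 = 2, but every legal move changes the Grundy value (mex property), so 0 moves.

0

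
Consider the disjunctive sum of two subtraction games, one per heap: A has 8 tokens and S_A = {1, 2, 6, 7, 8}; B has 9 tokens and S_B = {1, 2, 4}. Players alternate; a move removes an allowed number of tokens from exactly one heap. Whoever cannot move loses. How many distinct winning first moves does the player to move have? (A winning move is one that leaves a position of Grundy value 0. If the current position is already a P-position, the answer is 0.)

Heap A, S = {1, 2, 6, 7, 8}:
G(0) = 0
G(1) = mex{0} = 1
G(2) = mex{1,0} = 2
G(3) = mex{2,1} = 0
G(4) = mex{0,2} = 1
G(5) = mex{1,0} = 2
G(6) = mex{2,1,0} = 3
G(7) = mex{3,2,1,0} = 4
G(8) = mex{4,3,2,1,0} = 5
G_A(8) = 5.
Heap B, S = {1, 2, 4}:
n : 0 1 2 3 4 5 6 7 8 9
G : 0 1 2 0 1 2 0 1 2 0
G_B(9) = 0.
Combined Grundy value = 5 ⊕ 0 = 5.
A winning move leaves total XOR = 0, i.e. changes one component's Grundy value g to g ⊕ X where X is the current total.
Heap A: need g' = 5⊕5 = 0. Options: 8−1→G=4, 8−2→G=3, 8−6→G=2, 8−7→G=1, 8−8→G=0. Hits: 1.
Heap B: need g' = 0⊕5 = 5. Options: 9−1→G=2, 9−2→G=1, 9−4→G=2. Hits: 0.

1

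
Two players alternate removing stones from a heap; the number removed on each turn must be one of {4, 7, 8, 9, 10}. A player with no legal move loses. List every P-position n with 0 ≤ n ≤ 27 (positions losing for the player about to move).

G(0) = 0
G(1) = mex{} = 0
G(2) = mex{} = 0
G(3) = mex{} = 0
G(4) = mex{0} = 1
G(5) = mex{0} = 1
G(6) = mex{0} = 1
G(7) = mex{0,0} = 1
G(8) = mex{1,0,0} = 2
G(9) = mex{1,0,0,0} = 2
G(10) = mex{1,0,0,0,0} = 2
G(11) = mex{1,1,0,0,0} = 2
G(12) = mex{2,1,1,0,0} = 3
G(13) = mex{2,1,1,1,0} = 3
G(14) = mex{2,1,1,1,1} = 0
G(15) = mex{2,2,1,1,1} = 0
G(16) = mex{3,2,2,1,1} = 0
G(17) = mex{3,2,2,2,1} = 0
G(18) = mex{0,2,2,2,2} = 1
G(19) = mex{0,3,2,2,2} = 1
G(20) = mex{0,3,3,2,2} = 1
G(21) = mex{0,0,3,3,2} = 1
G(22) = mex{1,0,0,3,3} = 2
G(23) = mex{1,0,0,0,3} = 2
G(24) = mex{1,0,0,0,0} = 2
G(25) = mex{1,1,0,0,0} = 2
G(26) = mex{2,1,1,0,0} = 3
G(27) = mex{2,1,1,1,0} = 3
P-positions are exactly the n with G(n) = 0.

0, 1, 2, 3, 14, 15, 16, 17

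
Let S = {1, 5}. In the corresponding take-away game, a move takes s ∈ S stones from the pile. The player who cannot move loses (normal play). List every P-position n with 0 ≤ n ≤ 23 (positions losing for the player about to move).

G(0) = 0
G(1) = mex{0} = 1
G(2) = mex{1} = 0
G(3) = mex{0} = 1
G(4) = mex{1} = 0
G(5) = mex{0,0} = 1
G(6) = mex{1,1} = 0
G(7) = mex{0,0} = 1
G(8) = mex{1,1} = 0
G(9) = mex{0,0} = 1
G(10) = mex{1,1} = 0
G(11) = mex{0,0} = 1
G(12) = mex{1,1} = 0
G(13) = mex{0,0} = 1
G(14) = mex{1,1} = 0
G(15) = mex{0,0} = 1
G(16) = mex{1,1} = 0
G(17) = mex{0,0} = 1
G(18) = mex{1,1} = 0
G(19) = mex{0,0} = 1
G(20) = mex{1,1} = 0
G(21) = mex{0,0} = 1
G(22) = mex{1,1} = 0
G(23) = mex{0,0} = 1
P-positions are exactly the n with G(n) = 0.

0, 2, 4, 6, 8, 10, 12, 14, 16, 18, 20, 22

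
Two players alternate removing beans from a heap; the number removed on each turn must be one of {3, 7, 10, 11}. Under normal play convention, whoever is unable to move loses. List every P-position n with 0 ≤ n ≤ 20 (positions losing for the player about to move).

G(0) = 0
G(1) = mex{} = 0
G(2) = mex{} = 0
G(3) = mex{0} = 1
G(4) = mex{0} = 1
G(5) = mex{0} = 1
G(6) = mex{1} = 0
G(7) = mex{1,0} = 2
G(8) = mex{1,0} = 2
G(9) = mex{0,0} = 1
G(10) = mex{2,1,0} = 3
G(11) = mex{2,1,0,0} = 3
G(12) = mex{1,1,0,0} = 2
G(13) = mex{3,0,1,0} = 2
G(14) = mex{3,2,1,1} = 0
G(15) = mex{2,2,1,1} = 0
G(16) = mex{2,1,0,1} = 3
G(17) = mex{0,3,2,0} = 1
G(18) = mex{0,3,2,2} = 1
G(19) = mex{3,2,1,2} = 0
G(20) = mex{1,2,3,1} = 0
P-positions are exactly the n with G(n) = 0.

0, 1, 2, 6, 14, 15, 19, 20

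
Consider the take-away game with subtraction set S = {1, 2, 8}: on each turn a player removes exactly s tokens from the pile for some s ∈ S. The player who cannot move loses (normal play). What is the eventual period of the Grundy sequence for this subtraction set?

G(0) = 0
G(1) = mex{0} = 1
G(2) = mex{1,0} = 2
G(3) = mex{2,1} = 0
G(4) = mex{0,2} = 1
G(5) = mex{1,0} = 2
G(6) = mex{2,1} = 0
G(7) = mex{0,2} = 1
G(8) = mex{1,0,0} = 2
G(9) = mex{2,1,1} = 0
G(10) = mex{0,2,2} = 1
G(11) = mex{1,0,0} = 2
G(12) = mex{2,1,1} = 0
G(13) = mex{0,2,2} = 1
G(14) = mex{1,0,0} = 2
G(n+3) = G(n) holds for n = 0,…,7 (a full window of length max(S) = 8), so the sequence is purely periodic with period 3.

3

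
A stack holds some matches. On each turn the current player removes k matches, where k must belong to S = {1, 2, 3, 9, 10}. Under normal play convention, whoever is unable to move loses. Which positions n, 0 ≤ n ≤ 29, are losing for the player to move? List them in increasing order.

n :  0  1  2  3  4  5  6  7  8  9 10 11 12 13 14 15 16 17 18 19 20 21 22 23 24 25 26 27 28 29
G :  0  1  2  3  0  1  2  3  0  1  2  3  0  1  2  3  0  1  2  3  0  1  2  3  0  1  2  3  0  1
P-positions are exactly the n with G(n) = 0.

0, 4, 8, 12, 16, 20, 24, 28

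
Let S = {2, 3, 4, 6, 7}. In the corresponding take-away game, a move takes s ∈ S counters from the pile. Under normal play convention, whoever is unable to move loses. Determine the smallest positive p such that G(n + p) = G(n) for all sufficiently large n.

G(0) = 0
G(1) = mex{} = 0
G(2) = mex{0} = 1
G(3) = mex{0,0} = 1
G(4) = mex{1,0,0} = 2
G(5) = mex{1,1,0} = 2
G(6) = mex{2,1,1,0} = 3
G(7) = mex{2,2,1,0,0} = 3
G(8) = mex{3,2,2,1,0} = 4
G(9) = mex{3,3,2,1,1} = 0
G(10) = mex{4,3,3,2,1} = 0
G(11) = mex{0,4,3,2,2} = 1
G(12) = mex{0,0,4,3,2} = 1
G(13) = mex{1,0,0,3,3} = 2
G(14) = mex{1,1,0,4,3} = 2
G(15) = mex{2,1,1,0,4} = 3
G(16) = mex{2,2,1,0,0} = 3
G(17) = mex{3,2,2,1,0} = 4
G(18) = mex{3,3,2,1,1} = 0
G(19) = mex{4,3,3,2,1} = 0
G(n+9) = G(n) holds for n = 0,…,6 (a full window of length max(S) = 7), so the sequence is purely periodic with period 9.

9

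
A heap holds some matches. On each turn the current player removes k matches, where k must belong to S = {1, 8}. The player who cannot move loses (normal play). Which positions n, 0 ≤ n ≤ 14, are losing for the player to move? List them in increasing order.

0, 2, 4, 6, 9, 11, 13

G(0) = 0
G(1) = mex{0} = 1
G(2) = mex{1} = 0
G(3) = mex{0} = 1
G(4) = mex{1} = 0
G(5) = mex{0} = 1
G(6) = mex{1} = 0
G(7) = mex{0} = 1
G(8) = mex{1,0} = 2
G(9) = mex{2,1} = 0
G(10) = mex{0,0} = 1
G(11) = mex{1,1} = 0
G(12) = mex{0,0} = 1
G(13) = mex{1,1} = 0
G(14) = mex{0,0} = 1
P-positions are exactly the n with G(n) = 0.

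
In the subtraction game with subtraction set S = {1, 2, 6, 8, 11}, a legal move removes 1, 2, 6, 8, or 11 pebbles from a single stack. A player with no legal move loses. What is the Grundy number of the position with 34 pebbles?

n :  0  1  2  3  4  5  6  7  8  9 10 11 12 13 14 15 16 17 18 19 20 21 22 23 24 25 26 27 28 29 30 31 32 33 34
G :  0  1  2  0  1  2  3  0  1  2  0  1  2  3  4  5  3  0  1  2  0  1  2  3  0  1  2  0  1  2  3  4  5  3  0

0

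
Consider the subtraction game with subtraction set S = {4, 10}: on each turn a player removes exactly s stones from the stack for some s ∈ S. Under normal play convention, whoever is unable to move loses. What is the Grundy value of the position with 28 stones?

G(0) = 0
G(1) = mex{} = 0
G(2) = mex{} = 0
G(3) = mex{} = 0
G(4) = mex{0} = 1
G(5) = mex{0} = 1
G(6) = mex{0} = 1
G(7) = mex{0} = 1
G(8) = mex{1} = 0
G(9) = mex{1} = 0
G(10) = mex{1,0} = 2
G(11) = mex{1,0} = 2
G(12) = mex{0,0} = 1
G(13) = mex{0,0} = 1
G(14) = mex{2,1} = 0
G(15) = mex{2,1} = 0
G(16) = mex{1,1} = 0
G(17) = mex{1,1} = 0
G(18) = mex{0,0} = 1
G(19) = mex{0,0} = 1
G(20) = mex{0,2} = 1
G(21) = mex{0,2} = 1
G(22) = mex{1,1} = 0
G(23) = mex{1,1} = 0
G(24) = mex{1,0} = 2
G(25) = mex{1,0} = 2
G(26) = mex{0,0} = 1
G(27) = mex{0,0} = 1
G(28) = mex{2,1} = 0

0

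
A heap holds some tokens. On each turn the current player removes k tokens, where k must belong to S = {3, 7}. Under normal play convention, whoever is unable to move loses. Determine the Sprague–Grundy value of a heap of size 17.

2

n :  0  1  2  3  4  5  6  7  8  9 10 11 12 13 14 15 16 17
G :  0  0  0  1  1  1  0  2  2  1  0  0  0  1  1  1  0  2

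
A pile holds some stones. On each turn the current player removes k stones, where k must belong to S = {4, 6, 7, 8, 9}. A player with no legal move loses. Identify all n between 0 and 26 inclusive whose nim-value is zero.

n :  0  1  2  3  4  5  6  7  8  9 10 11 12 13 14 15 16 17 18 19 20 21 22 23 24 25 26
G :  0  0  0  0  1  1  1  1  2  2  2  2  3  0  0  0  0  1  1  1  1  2  2  2  2  3  0
P-positions are exactly the n with G(n) = 0.

0, 1, 2, 3, 13, 14, 15, 16, 26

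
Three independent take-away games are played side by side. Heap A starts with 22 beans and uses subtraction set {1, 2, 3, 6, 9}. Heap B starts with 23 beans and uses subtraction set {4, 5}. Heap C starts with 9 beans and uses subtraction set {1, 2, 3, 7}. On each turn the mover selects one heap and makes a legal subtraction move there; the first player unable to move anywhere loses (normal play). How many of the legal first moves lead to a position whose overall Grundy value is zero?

Heap A, S = {1, 2, 3, 6, 9}:
n :  0  1  2  3  4  5  6  7  8  9 10 11 12 13 14 15 16 17 18 19 20 21 22
G :  0  1  2  3  0  1  2  3  0  1  2  3  0  1  2  3  0  1  2  3  0  1  2
G_A(22) = 2.
Heap B, S = {4, 5}:
n :  0  1  2  3  4  5  6  7  8  9 10 11 12 13 14 15 16 17 18 19 20 21 22 23
G :  0  0  0  0  1  1  1  1  2  0  0  0  0  1  1  1  1  2  0  0  0  0  1  1
G_B(23) = 1.
Heap C, S = {1, 2, 3, 7}:
n : 0 1 2 3 4 5 6 7 8 9
G : 0 1 2 3 0 1 2 3 0 1
G_C(9) = 1.
Combined Grundy value = 2 ⊕ 1 ⊕ 1 = 2.
A winning move leaves total XOR = 0, i.e. changes one component's Grundy value g to g ⊕ X where X is the current total.
Heap A: need g' = 2⊕2 = 0. Options: 22−1→G=1, 22−2→G=0, 22−3→G=3, 22−6→G=0, 22−9→G=1. Hits: 2.
Heap B: need g' = 1⊕2 = 3. Options: 23−4→G=0, 23−5→G=0. Hits: 0.
Heap C: need g' = 1⊕2 = 3. Options: 9−1→G=0, 9−2→G=3, 9−3→G=2, 9−7→G=2. Hits: 1.

3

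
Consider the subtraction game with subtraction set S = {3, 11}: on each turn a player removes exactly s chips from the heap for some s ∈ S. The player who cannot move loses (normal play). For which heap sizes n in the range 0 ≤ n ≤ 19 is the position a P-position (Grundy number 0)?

0, 1, 2, 6, 7, 8, 14, 15, 16

G(0) = 0
G(1) = mex{} = 0
G(2) = mex{} = 0
G(3) = mex{0} = 1
G(4) = mex{0} = 1
G(5) = mex{0} = 1
G(6) = mex{1} = 0
G(7) = mex{1} = 0
G(8) = mex{1} = 0
G(9) = mex{0} = 1
G(10) = mex{0} = 1
G(11) = mex{0,0} = 1
G(12) = mex{1,0} = 2
G(13) = mex{1,0} = 2
G(14) = mex{1,1} = 0
G(15) = mex{2,1} = 0
G(16) = mex{2,1} = 0
G(17) = mex{0,0} = 1
G(18) = mex{0,0} = 1
G(19) = mex{0,0} = 1
P-positions are exactly the n with G(n) = 0.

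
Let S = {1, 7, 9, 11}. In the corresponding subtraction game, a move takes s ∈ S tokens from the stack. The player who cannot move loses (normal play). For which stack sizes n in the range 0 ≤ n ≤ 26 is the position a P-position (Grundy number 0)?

0, 2, 4, 6, 8, 10, 12, 14, 16, 18, 20, 22, 24, 26

G(0) = 0
G(1) = mex{0} = 1
G(2) = mex{1} = 0
G(3) = mex{0} = 1
G(4) = mex{1} = 0
G(5) = mex{0} = 1
G(6) = mex{1} = 0
G(7) = mex{0,0} = 1
G(8) = mex{1,1} = 0
G(9) = mex{0,0,0} = 1
G(10) = mex{1,1,1} = 0
G(11) = mex{0,0,0,0} = 1
G(12) = mex{1,1,1,1} = 0
G(13) = mex{0,0,0,0} = 1
G(14) = mex{1,1,1,1} = 0
G(15) = mex{0,0,0,0} = 1
G(16) = mex{1,1,1,1} = 0
G(17) = mex{0,0,0,0} = 1
G(18) = mex{1,1,1,1} = 0
G(19) = mex{0,0,0,0} = 1
G(20) = mex{1,1,1,1} = 0
G(21) = mex{0,0,0,0} = 1
G(22) = mex{1,1,1,1} = 0
G(23) = mex{0,0,0,0} = 1
G(24) = mex{1,1,1,1} = 0
G(25) = mex{0,0,0,0} = 1
G(26) = mex{1,1,1,1} = 0
P-positions are exactly the n with G(n) = 0.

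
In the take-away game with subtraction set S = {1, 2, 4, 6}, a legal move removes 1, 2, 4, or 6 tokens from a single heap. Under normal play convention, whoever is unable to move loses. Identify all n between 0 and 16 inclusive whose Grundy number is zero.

0, 3, 8, 11, 16

G(0) = 0
G(1) = mex{0} = 1
G(2) = mex{1,0} = 2
G(3) = mex{2,1} = 0
G(4) = mex{0,2,0} = 1
G(5) = mex{1,0,1} = 2
G(6) = mex{2,1,2,0} = 3
G(7) = mex{3,2,0,1} = 4
G(8) = mex{4,3,1,2} = 0
G(9) = mex{0,4,2,0} = 1
G(10) = mex{1,0,3,1} = 2
G(11) = mex{2,1,4,2} = 0
G(12) = mex{0,2,0,3} = 1
G(13) = mex{1,0,1,4} = 2
G(14) = mex{2,1,2,0} = 3
G(15) = mex{3,2,0,1} = 4
G(16) = mex{4,3,1,2} = 0
P-positions are exactly the n with G(n) = 0.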